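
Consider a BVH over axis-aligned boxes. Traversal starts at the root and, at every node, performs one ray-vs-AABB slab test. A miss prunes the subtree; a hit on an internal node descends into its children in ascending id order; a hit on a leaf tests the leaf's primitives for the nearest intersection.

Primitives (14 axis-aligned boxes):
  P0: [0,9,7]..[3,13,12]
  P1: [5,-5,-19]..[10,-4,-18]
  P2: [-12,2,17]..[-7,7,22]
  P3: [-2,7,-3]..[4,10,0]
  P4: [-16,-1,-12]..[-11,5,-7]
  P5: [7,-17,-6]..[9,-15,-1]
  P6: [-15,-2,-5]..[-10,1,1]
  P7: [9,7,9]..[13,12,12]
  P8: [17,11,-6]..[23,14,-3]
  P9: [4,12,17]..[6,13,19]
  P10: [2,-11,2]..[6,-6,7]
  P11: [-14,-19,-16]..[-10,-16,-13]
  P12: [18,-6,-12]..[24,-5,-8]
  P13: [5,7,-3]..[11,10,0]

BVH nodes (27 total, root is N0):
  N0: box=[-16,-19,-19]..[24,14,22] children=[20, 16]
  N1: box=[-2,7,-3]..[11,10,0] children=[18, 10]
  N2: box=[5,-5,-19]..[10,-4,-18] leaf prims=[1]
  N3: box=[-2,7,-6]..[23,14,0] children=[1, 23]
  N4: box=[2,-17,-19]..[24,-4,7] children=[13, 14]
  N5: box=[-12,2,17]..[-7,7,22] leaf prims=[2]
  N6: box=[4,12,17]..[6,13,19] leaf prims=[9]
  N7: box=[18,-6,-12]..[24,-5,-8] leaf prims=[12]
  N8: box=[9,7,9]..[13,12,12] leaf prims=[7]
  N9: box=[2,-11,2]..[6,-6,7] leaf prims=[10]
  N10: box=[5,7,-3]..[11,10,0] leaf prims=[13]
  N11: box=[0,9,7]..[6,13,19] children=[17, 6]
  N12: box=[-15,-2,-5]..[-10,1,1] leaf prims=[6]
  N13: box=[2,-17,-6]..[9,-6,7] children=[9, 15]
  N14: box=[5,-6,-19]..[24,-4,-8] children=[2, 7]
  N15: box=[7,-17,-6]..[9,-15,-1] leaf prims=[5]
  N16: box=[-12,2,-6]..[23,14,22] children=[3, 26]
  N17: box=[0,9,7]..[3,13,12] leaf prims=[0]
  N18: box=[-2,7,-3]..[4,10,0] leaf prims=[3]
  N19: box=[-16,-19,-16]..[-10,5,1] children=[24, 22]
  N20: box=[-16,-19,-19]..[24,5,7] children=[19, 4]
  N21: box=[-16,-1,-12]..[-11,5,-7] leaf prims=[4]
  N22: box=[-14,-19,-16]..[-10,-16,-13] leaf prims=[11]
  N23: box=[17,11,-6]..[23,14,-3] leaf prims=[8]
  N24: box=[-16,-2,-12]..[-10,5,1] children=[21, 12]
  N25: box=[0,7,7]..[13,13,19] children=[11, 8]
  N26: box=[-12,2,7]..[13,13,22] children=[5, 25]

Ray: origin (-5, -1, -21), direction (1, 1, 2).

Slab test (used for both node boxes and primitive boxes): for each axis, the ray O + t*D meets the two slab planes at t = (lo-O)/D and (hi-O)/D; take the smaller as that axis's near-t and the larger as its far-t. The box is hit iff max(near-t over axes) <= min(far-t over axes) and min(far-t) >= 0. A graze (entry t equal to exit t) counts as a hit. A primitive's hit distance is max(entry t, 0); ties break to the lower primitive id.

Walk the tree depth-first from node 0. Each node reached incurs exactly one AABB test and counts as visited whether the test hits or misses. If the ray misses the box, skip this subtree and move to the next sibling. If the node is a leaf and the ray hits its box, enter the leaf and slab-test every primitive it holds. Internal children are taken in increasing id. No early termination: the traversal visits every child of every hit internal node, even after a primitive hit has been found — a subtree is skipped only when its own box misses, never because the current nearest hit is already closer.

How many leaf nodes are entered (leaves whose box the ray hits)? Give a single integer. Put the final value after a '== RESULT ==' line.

Trace the traversal:
N0 x:[-11,29] y:[-18,15] z:[1,43/2] -> hit [1,15], descend [16, 20]
  N16 x:[-7,28] y:[3,15] z:[15/2,43/2] -> hit [15/2,15], descend [3, 26]
    N3 x:[3,28] y:[8,15] z:[15/2,21/2] -> hit [8,21/2], descend [1, 23]
      N1 x:[3,16] y:[8,11] z:[9,21/2] -> hit [9,21/2], descend [10, 18]
        N10 x:[10,16] y:[8,11] z:[9,21/2] -> hit [10,21/2] leaf, test {P13@t=10}
        N18 x:[3,9] y:[8,11] z:[9,21/2] -> hit [9,9] leaf, test {P3@t=9}
      N23 x:[22,28] y:[12,15] z:[15/2,9] -> miss, prune
    N26 x:[-7,18] y:[3,14] z:[14,43/2] -> hit [14,14], descend [5, 25]
      N5 x:[-7,-2] y:[3,8] z:[19,43/2] -> miss, prune
      N25 x:[5,18] y:[8,14] z:[14,20] -> hit [14,14], descend [8, 11]
        N8 x:[14,18] y:[8,13] z:[15,33/2] -> miss, prune
        N11 x:[5,11] y:[10,14] z:[14,20] -> miss, prune
  N20 x:[-11,29] y:[-18,6] z:[1,14] -> hit [1,6], descend [4, 19]
    N4 x:[7,29] y:[-16,-3] z:[1,14] -> miss, prune
    N19 x:[-11,-5] y:[-18,6] z:[5/2,11] -> miss, prune

Summary -> nodes [0, 16, 3, 1, 10, 18, 23, 26, 5, 25, 8, 11, 20, 4, 19]; box-tests=15; leaf-entries=2; first=P3

== RESULT ==
2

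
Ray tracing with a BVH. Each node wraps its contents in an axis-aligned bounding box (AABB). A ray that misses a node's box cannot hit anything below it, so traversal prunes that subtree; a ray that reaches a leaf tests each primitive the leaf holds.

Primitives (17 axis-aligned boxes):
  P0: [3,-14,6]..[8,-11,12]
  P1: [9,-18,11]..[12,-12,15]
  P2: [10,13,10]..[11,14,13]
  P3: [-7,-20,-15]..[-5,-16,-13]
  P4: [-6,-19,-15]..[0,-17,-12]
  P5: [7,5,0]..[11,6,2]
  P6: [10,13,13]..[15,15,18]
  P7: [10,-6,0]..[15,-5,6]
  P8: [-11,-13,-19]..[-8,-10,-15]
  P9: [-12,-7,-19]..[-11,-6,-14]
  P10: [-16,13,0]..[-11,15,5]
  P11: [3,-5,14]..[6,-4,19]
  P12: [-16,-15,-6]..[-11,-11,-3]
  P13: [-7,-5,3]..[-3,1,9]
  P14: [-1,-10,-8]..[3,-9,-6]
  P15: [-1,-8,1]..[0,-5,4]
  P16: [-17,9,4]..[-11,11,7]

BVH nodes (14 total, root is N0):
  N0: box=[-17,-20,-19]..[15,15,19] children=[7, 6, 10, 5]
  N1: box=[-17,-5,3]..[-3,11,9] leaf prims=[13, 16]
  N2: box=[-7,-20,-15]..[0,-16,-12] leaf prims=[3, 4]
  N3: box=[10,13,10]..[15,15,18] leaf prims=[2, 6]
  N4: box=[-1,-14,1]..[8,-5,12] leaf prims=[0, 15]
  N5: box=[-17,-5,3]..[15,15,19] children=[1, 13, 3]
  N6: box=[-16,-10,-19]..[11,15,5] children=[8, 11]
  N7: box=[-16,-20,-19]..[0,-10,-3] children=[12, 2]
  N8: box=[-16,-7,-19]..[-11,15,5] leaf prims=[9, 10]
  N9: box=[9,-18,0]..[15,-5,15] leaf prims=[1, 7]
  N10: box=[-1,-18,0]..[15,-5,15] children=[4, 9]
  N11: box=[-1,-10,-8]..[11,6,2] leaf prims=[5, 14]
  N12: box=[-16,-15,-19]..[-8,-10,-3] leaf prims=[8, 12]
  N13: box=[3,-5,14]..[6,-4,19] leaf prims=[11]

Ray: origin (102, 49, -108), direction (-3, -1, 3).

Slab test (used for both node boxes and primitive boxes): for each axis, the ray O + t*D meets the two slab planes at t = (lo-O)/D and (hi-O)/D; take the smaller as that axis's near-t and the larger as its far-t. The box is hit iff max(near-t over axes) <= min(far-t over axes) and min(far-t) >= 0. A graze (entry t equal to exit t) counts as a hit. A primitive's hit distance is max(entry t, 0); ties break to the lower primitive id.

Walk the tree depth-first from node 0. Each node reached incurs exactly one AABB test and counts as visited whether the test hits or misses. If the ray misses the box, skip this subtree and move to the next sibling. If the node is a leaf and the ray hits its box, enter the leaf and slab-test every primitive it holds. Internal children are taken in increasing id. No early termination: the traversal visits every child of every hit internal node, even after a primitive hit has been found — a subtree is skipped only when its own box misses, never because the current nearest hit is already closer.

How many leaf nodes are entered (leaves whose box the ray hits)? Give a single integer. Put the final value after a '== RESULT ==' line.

Trace the traversal:
N0 x:[29,119/3] y:[34,69] z:[89/3,127/3] -> hit [34,119/3], descend [5, 6, 7, 10]
  N5 x:[29,119/3] y:[34,54] z:[37,127/3] -> hit [37,119/3], descend [1, 3, 13]
    N1 x:[35,119/3] y:[38,54] z:[37,39] -> hit [38,39] leaf, test {P13(miss), P16@t=38}
    N3 x:[29,92/3] y:[34,36] z:[118/3,42] -> miss, prune
    N13 x:[32,33] y:[53,54] z:[122/3,127/3] -> miss, prune
  N6 x:[91/3,118/3] y:[34,59] z:[89/3,113/3] -> hit [34,113/3], descend [8, 11]
    N8 x:[113/3,118/3] y:[34,56] z:[89/3,113/3] -> hit [113/3,113/3] leaf, test {P9(miss), P10(miss)}
    N11 x:[91/3,103/3] y:[43,59] z:[100/3,110/3] -> miss, prune
  N7 x:[34,118/3] y:[59,69] z:[89/3,35] -> miss, prune
  N10 x:[29,103/3] y:[54,67] z:[36,41] -> miss, prune

Summary -> nodes [0, 5, 1, 3, 13, 6, 8, 11, 7, 10]; box-tests=10; leaf-entries=2; first=P16

== RESULT ==
2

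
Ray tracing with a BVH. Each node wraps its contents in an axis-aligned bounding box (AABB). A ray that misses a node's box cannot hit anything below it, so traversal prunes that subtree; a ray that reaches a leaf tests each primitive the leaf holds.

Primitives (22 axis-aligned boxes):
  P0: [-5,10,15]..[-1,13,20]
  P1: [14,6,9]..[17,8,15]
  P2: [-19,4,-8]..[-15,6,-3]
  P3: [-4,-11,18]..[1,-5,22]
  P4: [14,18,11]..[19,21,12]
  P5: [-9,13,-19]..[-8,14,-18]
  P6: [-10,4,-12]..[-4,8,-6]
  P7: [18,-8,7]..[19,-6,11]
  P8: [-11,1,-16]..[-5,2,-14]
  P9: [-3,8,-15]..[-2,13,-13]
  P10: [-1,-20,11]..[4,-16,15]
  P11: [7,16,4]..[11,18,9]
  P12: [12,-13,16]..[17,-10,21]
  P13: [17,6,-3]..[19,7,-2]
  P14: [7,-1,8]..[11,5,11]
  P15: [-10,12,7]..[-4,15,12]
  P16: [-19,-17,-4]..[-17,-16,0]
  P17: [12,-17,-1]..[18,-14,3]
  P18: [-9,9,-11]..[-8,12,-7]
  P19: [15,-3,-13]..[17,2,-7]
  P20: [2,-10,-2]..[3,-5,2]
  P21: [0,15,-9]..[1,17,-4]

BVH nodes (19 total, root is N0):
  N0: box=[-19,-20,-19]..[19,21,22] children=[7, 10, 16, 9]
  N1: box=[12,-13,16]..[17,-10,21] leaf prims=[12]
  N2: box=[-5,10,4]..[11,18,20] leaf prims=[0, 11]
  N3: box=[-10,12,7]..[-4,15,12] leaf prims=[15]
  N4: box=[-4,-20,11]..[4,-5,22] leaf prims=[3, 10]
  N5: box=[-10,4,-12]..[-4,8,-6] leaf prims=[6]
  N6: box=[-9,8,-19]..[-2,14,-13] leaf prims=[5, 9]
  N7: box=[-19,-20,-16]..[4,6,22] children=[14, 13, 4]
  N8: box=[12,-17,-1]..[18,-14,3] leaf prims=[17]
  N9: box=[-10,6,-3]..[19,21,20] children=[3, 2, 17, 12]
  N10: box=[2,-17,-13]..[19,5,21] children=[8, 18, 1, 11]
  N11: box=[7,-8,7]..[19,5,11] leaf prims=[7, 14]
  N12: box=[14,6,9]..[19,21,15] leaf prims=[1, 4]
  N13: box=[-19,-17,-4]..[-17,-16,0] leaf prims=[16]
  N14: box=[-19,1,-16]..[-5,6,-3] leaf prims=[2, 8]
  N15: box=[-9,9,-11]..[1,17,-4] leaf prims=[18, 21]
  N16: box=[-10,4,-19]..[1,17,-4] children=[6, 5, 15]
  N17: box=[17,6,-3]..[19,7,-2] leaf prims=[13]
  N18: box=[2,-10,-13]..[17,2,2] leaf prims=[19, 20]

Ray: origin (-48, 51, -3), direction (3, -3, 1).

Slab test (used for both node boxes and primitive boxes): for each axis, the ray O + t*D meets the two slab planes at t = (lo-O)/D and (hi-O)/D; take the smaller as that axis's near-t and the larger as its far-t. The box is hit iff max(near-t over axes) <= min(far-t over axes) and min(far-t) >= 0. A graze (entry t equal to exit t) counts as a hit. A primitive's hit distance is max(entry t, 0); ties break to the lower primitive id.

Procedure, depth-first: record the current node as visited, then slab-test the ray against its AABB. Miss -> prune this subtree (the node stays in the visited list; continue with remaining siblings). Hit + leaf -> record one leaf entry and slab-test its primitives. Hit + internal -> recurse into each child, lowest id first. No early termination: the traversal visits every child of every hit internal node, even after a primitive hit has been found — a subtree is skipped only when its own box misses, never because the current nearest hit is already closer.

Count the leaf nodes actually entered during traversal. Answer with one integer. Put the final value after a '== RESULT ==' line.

Trace the traversal:
N0 x:[29/3,67/3] y:[10,71/3] z:[-16,25] -> hit [10,67/3], descend [7, 9, 10, 16]
  N7 x:[29/3,52/3] y:[15,71/3] z:[-13,25] -> hit [15,52/3], descend [4, 13, 14]
    N4 x:[44/3,52/3] y:[56/3,71/3] z:[14,25] -> miss, prune
    N13 x:[29/3,31/3] y:[67/3,68/3] z:[-1,3] -> miss, prune
    N14 x:[29/3,43/3] y:[15,50/3] z:[-13,0] -> miss, prune
  N9 x:[38/3,67/3] y:[10,15] z:[0,23] -> hit [38/3,15], descend [2, 3, 12, 17]
    N2 x:[43/3,59/3] y:[11,41/3] z:[7,23] -> miss, prune
    N3 x:[38/3,44/3] y:[12,13] z:[10,15] -> hit [38/3,13] leaf, test {P15@t=38/3}
    N12 x:[62/3,67/3] y:[10,15] z:[12,18] -> miss, prune
    N17 x:[65/3,67/3] y:[44/3,15] z:[0,1] -> miss, prune
  N10 x:[50/3,67/3] y:[46/3,68/3] z:[-10,24] -> hit [50/3,67/3], descend [1, 8, 11, 18]
    N1 x:[20,65/3] y:[61/3,64/3] z:[19,24] -> hit [61/3,64/3] leaf, test {P12@t=61/3}
    N8 x:[20,22] y:[65/3,68/3] z:[2,6] -> miss, prune
    N11 x:[55/3,67/3] y:[46/3,59/3] z:[10,14] -> miss, prune
    N18 x:[50/3,65/3] y:[49/3,61/3] z:[-10,5] -> miss, prune
  N16 x:[38/3,49/3] y:[34/3,47/3] z:[-16,-1] -> miss, prune

Summary -> nodes [0, 7, 4, 13, 14, 9, 2, 3, 12, 17, 10, 1, 8, 11, 18, 16]; box-tests=16; leaf-entries=2; first=P15

== RESULT ==
2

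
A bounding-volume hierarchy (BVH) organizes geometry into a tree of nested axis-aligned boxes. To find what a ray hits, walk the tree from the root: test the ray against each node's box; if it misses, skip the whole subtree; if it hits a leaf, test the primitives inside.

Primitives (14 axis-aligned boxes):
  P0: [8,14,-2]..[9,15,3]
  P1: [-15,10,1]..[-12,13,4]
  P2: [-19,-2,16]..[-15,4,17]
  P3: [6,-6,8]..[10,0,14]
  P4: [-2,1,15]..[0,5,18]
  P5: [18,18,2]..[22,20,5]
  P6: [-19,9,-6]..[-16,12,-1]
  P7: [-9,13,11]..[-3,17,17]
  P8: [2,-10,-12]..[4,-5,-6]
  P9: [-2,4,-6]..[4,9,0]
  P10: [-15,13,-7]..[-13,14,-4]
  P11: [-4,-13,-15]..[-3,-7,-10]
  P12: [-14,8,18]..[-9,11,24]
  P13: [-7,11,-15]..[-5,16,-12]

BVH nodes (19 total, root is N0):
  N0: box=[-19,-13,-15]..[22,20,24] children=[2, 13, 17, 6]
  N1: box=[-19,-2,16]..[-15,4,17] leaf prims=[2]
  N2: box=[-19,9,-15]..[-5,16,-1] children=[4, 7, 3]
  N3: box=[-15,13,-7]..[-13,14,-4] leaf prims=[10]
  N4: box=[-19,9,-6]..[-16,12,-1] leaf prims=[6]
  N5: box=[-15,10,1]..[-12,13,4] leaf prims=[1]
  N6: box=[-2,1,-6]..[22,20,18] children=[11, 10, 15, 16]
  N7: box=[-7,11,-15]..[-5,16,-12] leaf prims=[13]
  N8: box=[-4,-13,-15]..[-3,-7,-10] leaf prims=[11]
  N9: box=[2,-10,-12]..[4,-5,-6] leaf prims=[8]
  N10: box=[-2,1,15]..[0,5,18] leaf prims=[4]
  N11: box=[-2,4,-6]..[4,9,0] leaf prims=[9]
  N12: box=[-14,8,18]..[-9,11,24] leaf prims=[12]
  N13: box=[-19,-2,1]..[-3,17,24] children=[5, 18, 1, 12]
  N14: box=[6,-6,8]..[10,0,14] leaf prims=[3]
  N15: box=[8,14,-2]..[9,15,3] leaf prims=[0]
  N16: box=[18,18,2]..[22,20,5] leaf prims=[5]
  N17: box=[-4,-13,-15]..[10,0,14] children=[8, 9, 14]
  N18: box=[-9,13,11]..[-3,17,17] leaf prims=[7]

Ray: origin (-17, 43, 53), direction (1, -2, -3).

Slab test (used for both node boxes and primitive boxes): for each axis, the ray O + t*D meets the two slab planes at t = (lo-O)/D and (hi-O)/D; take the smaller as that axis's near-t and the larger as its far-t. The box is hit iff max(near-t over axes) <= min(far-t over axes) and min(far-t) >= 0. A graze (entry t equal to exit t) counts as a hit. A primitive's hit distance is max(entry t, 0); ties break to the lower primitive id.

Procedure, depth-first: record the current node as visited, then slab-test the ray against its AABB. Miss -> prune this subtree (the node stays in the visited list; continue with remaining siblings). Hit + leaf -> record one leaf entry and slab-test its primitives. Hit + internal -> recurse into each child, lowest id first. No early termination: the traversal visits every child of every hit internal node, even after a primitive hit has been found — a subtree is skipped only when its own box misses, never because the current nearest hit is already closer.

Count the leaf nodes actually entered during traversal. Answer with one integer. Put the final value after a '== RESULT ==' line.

Trace the traversal:
N0 x:[-2,39] y:[23/2,28] z:[29/3,68/3] -> hit [23/2,68/3], descend [2, 6, 13, 17]
  N2 x:[-2,12] y:[27/2,17] z:[18,68/3] -> miss, prune
  N6 x:[15,39] y:[23/2,21] z:[35/3,59/3] -> hit [15,59/3], descend [10, 11, 15, 16]
    N10 x:[15,17] y:[19,21] z:[35/3,38/3] -> miss, prune
    N11 x:[15,21] y:[17,39/2] z:[53/3,59/3] -> hit [53/3,39/2] leaf, test {P9@t=53/3}
    N15 x:[25,26] y:[14,29/2] z:[50/3,55/3] -> miss, prune
    N16 x:[35,39] y:[23/2,25/2] z:[16,17] -> miss, prune
  N13 x:[-2,14] y:[13,45/2] z:[29/3,52/3] -> hit [13,14], descend [1, 5, 12, 18]
    N1 x:[-2,2] y:[39/2,45/2] z:[12,37/3] -> miss, prune
    N5 x:[2,5] y:[15,33/2] z:[49/3,52/3] -> miss, prune
    N12 x:[3,8] y:[16,35/2] z:[29/3,35/3] -> miss, prune
    N18 x:[8,14] y:[13,15] z:[12,14] -> hit [13,14] leaf, test {P7@t=13}
  N17 x:[13,27] y:[43/2,28] z:[13,68/3] -> hit [43/2,68/3], descend [8, 9, 14]
    N8 x:[13,14] y:[25,28] z:[21,68/3] -> miss, prune
    N9 x:[19,21] y:[24,53/2] z:[59/3,65/3] -> miss, prune
    N14 x:[23,27] y:[43/2,49/2] z:[13,15] -> miss, prune

16 AABB tests over nodes [0, 2, 6, 10, 11, 15, 16, 13, 1, 5, 12, 18, 17, 8, 9, 14]; 2 leaves entered; closest P7.

== RESULT ==
2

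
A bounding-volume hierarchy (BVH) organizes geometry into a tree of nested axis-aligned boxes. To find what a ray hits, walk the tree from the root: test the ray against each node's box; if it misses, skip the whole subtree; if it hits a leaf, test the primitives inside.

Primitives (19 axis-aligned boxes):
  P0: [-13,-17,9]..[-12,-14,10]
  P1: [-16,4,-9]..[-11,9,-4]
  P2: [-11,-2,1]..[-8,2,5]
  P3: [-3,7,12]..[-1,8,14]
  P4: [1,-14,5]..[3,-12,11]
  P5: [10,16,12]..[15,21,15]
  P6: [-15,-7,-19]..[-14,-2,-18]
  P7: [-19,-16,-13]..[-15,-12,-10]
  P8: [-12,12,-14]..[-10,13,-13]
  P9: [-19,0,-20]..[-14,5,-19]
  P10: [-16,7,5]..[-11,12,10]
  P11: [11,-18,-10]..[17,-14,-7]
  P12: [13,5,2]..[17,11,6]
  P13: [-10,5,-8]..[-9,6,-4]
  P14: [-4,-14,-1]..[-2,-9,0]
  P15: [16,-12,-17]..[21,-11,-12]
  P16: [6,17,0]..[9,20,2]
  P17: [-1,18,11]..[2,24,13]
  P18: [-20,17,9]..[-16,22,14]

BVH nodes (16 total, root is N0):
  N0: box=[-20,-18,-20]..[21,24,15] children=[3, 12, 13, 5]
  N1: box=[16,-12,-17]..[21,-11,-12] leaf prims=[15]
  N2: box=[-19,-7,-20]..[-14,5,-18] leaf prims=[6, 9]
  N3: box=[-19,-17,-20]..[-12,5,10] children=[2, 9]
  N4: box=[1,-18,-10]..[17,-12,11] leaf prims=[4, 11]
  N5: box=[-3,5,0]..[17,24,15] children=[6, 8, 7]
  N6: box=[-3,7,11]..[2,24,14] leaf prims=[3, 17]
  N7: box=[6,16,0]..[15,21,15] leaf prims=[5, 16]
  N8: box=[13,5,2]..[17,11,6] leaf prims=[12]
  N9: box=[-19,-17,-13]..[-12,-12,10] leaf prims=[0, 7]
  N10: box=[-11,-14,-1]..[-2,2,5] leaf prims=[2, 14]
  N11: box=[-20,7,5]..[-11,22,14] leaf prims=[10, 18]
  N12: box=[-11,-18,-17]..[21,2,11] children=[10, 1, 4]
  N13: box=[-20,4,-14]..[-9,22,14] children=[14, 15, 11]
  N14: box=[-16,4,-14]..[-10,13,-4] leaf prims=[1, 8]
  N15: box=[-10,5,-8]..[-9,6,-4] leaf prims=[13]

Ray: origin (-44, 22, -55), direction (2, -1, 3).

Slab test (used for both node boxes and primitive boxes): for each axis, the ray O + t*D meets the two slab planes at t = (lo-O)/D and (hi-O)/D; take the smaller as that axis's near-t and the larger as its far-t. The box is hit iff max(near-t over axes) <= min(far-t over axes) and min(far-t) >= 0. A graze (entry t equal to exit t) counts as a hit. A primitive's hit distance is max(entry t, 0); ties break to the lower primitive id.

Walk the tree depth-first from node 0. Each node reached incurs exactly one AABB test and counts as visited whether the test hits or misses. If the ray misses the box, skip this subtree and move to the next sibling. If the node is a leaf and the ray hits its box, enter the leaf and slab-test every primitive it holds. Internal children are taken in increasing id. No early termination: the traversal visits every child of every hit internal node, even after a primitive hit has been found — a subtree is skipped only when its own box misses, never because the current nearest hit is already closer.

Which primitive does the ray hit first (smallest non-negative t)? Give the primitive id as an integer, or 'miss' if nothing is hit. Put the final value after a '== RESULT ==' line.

Walk:
N0 x:[12,65/2] y:[-2,40] z:[35/3,70/3] -> hit [12,70/3], descend [3, 5, 12, 13]
  N3 x:[25/2,16] y:[17,39] z:[35/3,65/3] -> miss, prune
  N5 x:[41/2,61/2] y:[-2,17] z:[55/3,70/3] -> miss, prune
  N12 x:[33/2,65/2] y:[20,40] z:[38/3,22] -> hit [20,22], descend [1, 4, 10]
    N1 x:[30,65/2] y:[33,34] z:[38/3,43/3] -> miss, prune
    N4 x:[45/2,61/2] y:[34,40] z:[15,22] -> miss, prune
    N10 x:[33/2,21] y:[20,36] z:[18,20] -> hit [20,20] leaf, test {P2(miss), P14(miss)}
  N13 x:[12,35/2] y:[0,18] z:[41/3,23] -> hit [41/3,35/2], descend [11, 14, 15]
    N11 x:[12,33/2] y:[0,15] z:[20,23] -> miss, prune
    N14 x:[14,17] y:[9,18] z:[41/3,17] -> hit [14,17] leaf, test {P1@t=46/3, P8(miss)}
    N15 x:[17,35/2] y:[16,17] z:[47/3,17] -> hit [17,17] leaf, test {P13@t=17}

Summary -> nodes [0, 3, 5, 12, 1, 4, 10, 13, 11, 14, 15]; box-tests=11; leaf-entries=3; first=P1

== RESULT ==
1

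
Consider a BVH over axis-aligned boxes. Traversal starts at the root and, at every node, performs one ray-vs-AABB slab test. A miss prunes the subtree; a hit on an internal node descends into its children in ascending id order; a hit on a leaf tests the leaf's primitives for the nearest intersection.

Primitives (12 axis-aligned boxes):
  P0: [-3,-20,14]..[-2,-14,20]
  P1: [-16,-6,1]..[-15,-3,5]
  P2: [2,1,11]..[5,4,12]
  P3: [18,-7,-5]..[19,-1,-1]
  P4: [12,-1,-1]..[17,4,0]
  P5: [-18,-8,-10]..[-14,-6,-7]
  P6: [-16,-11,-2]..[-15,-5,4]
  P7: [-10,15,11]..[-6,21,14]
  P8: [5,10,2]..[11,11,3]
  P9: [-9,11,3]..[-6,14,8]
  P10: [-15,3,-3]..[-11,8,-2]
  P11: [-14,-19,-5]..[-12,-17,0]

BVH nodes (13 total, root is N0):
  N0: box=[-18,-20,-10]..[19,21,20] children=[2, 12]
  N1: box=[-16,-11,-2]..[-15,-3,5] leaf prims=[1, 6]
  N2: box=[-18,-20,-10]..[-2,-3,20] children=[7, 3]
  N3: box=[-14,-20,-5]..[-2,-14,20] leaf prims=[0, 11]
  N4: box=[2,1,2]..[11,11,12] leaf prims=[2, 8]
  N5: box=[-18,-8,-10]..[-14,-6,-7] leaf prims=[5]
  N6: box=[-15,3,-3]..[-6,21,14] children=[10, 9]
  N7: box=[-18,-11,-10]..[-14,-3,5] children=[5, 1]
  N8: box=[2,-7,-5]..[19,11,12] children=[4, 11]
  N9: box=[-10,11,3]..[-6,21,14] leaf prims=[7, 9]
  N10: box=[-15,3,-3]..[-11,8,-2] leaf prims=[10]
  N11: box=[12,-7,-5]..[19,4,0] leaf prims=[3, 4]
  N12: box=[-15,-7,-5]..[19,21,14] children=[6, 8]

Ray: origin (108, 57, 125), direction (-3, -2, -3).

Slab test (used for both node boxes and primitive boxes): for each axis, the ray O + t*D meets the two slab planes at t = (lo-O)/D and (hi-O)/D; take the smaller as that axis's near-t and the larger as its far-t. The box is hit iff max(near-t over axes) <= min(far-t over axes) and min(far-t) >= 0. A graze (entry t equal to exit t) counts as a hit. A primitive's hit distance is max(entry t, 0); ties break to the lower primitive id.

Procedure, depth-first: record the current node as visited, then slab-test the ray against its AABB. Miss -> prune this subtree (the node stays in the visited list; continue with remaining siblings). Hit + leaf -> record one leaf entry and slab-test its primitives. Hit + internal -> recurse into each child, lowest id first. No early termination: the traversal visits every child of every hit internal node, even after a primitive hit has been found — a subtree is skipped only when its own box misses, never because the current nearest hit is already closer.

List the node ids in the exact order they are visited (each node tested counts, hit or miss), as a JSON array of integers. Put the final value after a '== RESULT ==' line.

Trace the traversal:
N0 x:[89/3,42] y:[18,77/2] z:[35,45] -> hit [35,77/2], descend [2, 12]
  N2 x:[110/3,42] y:[30,77/2] z:[35,45] -> hit [110/3,77/2], descend [3, 7]
    N3 x:[110/3,122/3] y:[71/2,77/2] z:[35,130/3] -> hit [110/3,77/2] leaf, test {P0@t=110/3, P11(miss)}
    N7 x:[122/3,42] y:[30,34] z:[40,45] -> miss, prune
  N12 x:[89/3,41] y:[18,32] z:[37,130/3] -> miss, prune

5 AABB tests over nodes [0, 2, 3, 7, 12]; 1 leaf entered; closest P0.

== RESULT ==
[0, 2, 3, 7, 12]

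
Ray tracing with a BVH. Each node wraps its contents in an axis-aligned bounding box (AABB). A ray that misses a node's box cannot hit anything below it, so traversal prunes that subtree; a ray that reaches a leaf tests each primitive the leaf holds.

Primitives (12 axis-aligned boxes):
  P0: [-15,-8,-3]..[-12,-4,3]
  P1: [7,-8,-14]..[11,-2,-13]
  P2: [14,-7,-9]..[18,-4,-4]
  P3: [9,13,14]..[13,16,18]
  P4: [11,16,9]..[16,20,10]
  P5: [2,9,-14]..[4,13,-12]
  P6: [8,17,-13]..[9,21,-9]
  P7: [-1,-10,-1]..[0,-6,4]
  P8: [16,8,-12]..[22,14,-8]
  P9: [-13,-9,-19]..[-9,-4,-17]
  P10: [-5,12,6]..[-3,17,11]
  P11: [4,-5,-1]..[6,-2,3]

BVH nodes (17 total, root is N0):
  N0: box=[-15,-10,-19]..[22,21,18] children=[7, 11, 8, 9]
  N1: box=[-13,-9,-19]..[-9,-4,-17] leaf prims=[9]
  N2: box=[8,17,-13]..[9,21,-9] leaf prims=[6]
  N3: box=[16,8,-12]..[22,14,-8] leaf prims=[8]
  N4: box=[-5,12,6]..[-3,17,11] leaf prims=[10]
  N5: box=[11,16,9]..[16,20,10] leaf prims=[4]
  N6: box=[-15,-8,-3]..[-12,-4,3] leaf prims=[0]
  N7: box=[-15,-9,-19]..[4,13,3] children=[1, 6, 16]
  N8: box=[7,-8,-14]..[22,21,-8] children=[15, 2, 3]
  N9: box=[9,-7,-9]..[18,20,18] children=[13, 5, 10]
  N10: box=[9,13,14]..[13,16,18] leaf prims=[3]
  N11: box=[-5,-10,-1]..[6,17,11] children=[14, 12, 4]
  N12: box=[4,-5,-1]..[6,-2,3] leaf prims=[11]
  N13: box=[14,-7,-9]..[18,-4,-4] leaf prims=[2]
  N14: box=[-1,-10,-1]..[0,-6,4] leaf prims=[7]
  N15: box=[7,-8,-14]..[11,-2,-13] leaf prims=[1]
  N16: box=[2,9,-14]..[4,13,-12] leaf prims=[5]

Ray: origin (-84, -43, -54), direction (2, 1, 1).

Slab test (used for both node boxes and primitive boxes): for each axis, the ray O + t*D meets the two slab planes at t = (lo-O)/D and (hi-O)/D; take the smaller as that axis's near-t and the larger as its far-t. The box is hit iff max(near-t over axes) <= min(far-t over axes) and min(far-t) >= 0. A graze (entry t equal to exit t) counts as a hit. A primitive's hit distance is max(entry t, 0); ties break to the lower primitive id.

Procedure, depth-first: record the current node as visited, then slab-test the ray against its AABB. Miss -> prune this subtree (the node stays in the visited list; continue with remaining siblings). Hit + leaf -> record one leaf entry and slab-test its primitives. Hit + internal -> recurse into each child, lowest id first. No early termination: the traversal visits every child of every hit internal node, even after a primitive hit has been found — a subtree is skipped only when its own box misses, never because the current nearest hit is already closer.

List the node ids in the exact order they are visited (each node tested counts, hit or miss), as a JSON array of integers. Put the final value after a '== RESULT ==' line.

Traverse from the root:
N0 x:[69/2,53] y:[33,64] z:[35,72] -> hit [35,53], descend [7, 8, 9, 11]
  N7 x:[69/2,44] y:[34,56] z:[35,57] -> hit [35,44], descend [1, 6, 16]
    N1 x:[71/2,75/2] y:[34,39] z:[35,37] -> hit [71/2,37] leaf, test {P9@t=71/2}
    N6 x:[69/2,36] y:[35,39] z:[51,57] -> miss, prune
    N16 x:[43,44] y:[52,56] z:[40,42] -> miss, prune
  N8 x:[91/2,53] y:[35,64] z:[40,46] -> hit [91/2,46], descend [2, 3, 15]
    N2 x:[46,93/2] y:[60,64] z:[41,45] -> miss, prune
    N3 x:[50,53] y:[51,57] z:[42,46] -> miss, prune
    N15 x:[91/2,95/2] y:[35,41] z:[40,41] -> miss, prune
  N9 x:[93/2,51] y:[36,63] z:[45,72] -> hit [93/2,51], descend [5, 10, 13]
    N5 x:[95/2,50] y:[59,63] z:[63,64] -> miss, prune
    N10 x:[93/2,97/2] y:[56,59] z:[68,72] -> miss, prune
    N13 x:[49,51] y:[36,39] z:[45,50] -> miss, prune
  N11 x:[79/2,45] y:[33,60] z:[53,65] -> miss, prune

Summary -> nodes [0, 7, 1, 6, 16, 8, 2, 3, 15, 9, 5, 10, 13, 11]; box-tests=14; leaf-entries=1; first=P9

== RESULT ==
[0, 7, 1, 6, 16, 8, 2, 3, 15, 9, 5, 10, 13, 11]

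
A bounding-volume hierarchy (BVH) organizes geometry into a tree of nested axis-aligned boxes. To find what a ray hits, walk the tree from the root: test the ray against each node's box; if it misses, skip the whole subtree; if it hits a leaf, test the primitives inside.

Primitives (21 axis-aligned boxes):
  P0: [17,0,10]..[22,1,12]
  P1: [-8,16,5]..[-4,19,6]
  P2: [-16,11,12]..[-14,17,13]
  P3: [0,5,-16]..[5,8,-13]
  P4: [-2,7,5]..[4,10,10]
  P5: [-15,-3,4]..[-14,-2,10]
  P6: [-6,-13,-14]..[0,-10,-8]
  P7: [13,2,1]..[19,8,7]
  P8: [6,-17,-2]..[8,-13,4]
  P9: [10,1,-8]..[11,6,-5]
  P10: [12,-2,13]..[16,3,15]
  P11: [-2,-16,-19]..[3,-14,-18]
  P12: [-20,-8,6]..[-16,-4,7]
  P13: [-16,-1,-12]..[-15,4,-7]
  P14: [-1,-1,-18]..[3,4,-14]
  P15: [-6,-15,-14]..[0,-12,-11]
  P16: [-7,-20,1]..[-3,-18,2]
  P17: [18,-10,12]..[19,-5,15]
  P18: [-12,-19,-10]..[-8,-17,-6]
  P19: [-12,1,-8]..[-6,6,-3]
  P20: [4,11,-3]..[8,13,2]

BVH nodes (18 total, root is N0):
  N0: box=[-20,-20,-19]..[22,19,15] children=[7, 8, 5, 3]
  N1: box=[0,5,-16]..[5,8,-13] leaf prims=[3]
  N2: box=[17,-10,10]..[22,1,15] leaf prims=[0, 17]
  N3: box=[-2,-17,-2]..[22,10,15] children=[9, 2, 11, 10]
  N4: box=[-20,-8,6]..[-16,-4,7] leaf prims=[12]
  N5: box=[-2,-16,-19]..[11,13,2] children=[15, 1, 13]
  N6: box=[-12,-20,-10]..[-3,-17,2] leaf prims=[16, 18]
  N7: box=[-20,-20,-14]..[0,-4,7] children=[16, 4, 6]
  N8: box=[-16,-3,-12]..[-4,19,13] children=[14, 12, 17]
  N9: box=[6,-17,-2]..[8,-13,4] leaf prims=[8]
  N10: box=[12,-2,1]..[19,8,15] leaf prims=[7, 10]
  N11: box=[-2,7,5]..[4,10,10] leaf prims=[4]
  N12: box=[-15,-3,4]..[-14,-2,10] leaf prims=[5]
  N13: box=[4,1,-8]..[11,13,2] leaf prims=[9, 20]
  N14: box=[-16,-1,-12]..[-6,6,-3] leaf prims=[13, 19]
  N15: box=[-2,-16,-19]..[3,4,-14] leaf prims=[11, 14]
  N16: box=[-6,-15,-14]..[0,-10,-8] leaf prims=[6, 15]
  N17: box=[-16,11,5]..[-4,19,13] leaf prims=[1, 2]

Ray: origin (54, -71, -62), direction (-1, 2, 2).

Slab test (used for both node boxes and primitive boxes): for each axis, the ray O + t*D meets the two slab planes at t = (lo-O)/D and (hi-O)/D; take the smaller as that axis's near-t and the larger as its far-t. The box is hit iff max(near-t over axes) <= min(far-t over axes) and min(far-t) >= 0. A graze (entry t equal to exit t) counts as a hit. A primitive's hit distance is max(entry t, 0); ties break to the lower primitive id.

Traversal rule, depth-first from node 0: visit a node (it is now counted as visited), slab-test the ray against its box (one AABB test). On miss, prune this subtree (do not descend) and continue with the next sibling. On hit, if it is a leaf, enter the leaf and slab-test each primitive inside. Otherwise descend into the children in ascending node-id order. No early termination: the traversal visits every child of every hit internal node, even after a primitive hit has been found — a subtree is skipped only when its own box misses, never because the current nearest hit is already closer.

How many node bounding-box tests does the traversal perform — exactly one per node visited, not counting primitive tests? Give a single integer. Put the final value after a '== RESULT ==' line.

Trace the traversal:
N0 x:[32,74] y:[51/2,45] z:[43/2,77/2] -> hit [32,77/2], descend [3, 5, 7, 8]
  N3 x:[32,56] y:[27,81/2] z:[30,77/2] -> hit [32,77/2], descend [2, 9, 10, 11]
    N2 x:[32,37] y:[61/2,36] z:[36,77/2] -> hit [36,36] leaf, test {P0@t=36, P17(miss)}
    N9 x:[46,48] y:[27,29] z:[30,33] -> miss, prune
    N10 x:[35,42] y:[69/2,79/2] z:[63/2,77/2] -> hit [35,77/2] leaf, test {P7(miss), P10(miss)}
    N11 x:[50,56] y:[39,81/2] z:[67/2,36] -> miss, prune
  N5 x:[43,56] y:[55/2,42] z:[43/2,32] -> miss, prune
  N7 x:[54,74] y:[51/2,67/2] z:[24,69/2] -> miss, prune
  N8 x:[58,70] y:[34,45] z:[25,75/2] -> miss, prune

Summary -> nodes [0, 3, 2, 9, 10, 11, 5, 7, 8]; box-tests=9; leaf-entries=2; first=P0

== RESULT ==
9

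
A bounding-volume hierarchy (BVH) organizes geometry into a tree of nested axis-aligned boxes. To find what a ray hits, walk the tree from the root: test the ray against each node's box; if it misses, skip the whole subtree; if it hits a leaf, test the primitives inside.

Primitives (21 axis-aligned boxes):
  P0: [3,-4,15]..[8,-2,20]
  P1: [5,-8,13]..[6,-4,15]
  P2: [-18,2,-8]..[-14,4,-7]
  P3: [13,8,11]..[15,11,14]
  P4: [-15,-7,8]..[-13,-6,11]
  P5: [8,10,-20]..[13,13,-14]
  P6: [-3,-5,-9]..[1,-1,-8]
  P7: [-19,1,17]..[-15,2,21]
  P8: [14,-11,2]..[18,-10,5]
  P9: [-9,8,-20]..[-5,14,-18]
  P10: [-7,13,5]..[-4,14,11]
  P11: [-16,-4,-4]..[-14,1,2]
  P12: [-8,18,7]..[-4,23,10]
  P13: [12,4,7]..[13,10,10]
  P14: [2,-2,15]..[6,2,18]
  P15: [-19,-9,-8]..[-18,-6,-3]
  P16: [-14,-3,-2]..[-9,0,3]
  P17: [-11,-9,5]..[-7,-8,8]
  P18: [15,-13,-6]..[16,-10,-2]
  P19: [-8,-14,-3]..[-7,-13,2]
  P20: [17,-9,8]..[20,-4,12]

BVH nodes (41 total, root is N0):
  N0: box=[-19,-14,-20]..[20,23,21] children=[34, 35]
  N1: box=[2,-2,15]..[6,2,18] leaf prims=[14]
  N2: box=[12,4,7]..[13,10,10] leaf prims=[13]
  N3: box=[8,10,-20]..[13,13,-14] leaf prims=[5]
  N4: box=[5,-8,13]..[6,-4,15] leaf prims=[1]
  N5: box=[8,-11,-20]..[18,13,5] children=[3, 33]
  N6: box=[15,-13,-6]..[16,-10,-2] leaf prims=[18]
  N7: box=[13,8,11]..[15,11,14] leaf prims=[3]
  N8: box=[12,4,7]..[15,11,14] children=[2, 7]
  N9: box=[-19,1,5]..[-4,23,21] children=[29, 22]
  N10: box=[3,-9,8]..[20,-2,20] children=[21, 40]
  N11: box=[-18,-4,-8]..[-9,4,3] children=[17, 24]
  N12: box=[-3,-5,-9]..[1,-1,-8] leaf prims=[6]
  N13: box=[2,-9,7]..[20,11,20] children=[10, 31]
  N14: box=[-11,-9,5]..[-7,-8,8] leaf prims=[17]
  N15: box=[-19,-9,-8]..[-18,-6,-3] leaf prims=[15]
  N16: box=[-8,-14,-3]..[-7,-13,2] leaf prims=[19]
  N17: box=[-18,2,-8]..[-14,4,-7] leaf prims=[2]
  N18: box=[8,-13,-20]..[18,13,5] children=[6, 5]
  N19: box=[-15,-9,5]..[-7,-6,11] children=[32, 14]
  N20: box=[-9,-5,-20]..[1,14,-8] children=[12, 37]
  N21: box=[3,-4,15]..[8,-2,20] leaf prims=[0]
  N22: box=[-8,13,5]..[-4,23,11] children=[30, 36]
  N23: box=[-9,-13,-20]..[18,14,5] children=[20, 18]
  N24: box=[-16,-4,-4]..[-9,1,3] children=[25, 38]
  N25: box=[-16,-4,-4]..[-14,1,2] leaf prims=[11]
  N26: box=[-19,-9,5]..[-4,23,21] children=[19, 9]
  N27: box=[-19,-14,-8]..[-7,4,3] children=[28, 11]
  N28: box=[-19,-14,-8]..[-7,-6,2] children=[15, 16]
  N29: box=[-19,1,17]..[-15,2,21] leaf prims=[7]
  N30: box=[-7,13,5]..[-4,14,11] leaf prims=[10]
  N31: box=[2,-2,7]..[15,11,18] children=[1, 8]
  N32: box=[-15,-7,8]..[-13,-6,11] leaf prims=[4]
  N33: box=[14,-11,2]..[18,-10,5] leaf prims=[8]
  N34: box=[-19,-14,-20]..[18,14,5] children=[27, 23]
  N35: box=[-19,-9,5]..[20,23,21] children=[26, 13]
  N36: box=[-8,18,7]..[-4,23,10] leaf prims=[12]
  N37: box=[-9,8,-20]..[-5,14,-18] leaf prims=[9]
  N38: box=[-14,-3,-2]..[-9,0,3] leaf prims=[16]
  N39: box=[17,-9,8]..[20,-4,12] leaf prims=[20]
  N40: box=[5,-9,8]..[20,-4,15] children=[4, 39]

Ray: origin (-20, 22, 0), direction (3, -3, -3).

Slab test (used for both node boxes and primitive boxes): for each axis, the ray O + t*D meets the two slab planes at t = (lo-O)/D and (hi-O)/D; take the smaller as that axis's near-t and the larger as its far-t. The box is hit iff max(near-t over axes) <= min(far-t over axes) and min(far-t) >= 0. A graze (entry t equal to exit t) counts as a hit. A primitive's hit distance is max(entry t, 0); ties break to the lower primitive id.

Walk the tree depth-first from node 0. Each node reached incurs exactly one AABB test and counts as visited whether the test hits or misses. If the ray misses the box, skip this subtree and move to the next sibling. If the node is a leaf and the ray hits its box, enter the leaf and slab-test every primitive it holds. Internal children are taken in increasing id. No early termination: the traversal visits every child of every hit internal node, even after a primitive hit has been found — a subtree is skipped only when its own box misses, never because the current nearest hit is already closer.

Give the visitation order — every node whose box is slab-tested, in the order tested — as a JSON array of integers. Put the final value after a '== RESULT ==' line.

Walk:
N0 x:[1/3,40/3] y:[-1/3,12] z:[-7,20/3] -> hit [1/3,20/3], descend [34, 35]
  N34 x:[1/3,38/3] y:[8/3,12] z:[-5/3,20/3] -> hit [8/3,20/3], descend [23, 27]
    N23 x:[11/3,38/3] y:[8/3,35/3] z:[-5/3,20/3] -> hit [11/3,20/3], descend [18, 20]
      N18 x:[28/3,38/3] y:[3,35/3] z:[-5/3,20/3] -> miss, prune
      N20 x:[11/3,7] y:[8/3,9] z:[8/3,20/3] -> hit [11/3,20/3], descend [12, 37]
        N12 x:[17/3,7] y:[23/3,9] z:[8/3,3] -> miss, prune
        N37 x:[11/3,5] y:[8/3,14/3] z:[6,20/3] -> miss, prune
    N27 x:[1/3,13/3] y:[6,12] z:[-1,8/3] -> miss, prune
  N35 x:[1/3,40/3] y:[-1/3,31/3] z:[-7,-5/3] -> miss, prune

Summary -> nodes [0, 34, 23, 18, 20, 12, 37, 27, 35]; box-tests=9; leaf-entries=0; first=miss

== RESULT ==
[0, 34, 23, 18, 20, 12, 37, 27, 35]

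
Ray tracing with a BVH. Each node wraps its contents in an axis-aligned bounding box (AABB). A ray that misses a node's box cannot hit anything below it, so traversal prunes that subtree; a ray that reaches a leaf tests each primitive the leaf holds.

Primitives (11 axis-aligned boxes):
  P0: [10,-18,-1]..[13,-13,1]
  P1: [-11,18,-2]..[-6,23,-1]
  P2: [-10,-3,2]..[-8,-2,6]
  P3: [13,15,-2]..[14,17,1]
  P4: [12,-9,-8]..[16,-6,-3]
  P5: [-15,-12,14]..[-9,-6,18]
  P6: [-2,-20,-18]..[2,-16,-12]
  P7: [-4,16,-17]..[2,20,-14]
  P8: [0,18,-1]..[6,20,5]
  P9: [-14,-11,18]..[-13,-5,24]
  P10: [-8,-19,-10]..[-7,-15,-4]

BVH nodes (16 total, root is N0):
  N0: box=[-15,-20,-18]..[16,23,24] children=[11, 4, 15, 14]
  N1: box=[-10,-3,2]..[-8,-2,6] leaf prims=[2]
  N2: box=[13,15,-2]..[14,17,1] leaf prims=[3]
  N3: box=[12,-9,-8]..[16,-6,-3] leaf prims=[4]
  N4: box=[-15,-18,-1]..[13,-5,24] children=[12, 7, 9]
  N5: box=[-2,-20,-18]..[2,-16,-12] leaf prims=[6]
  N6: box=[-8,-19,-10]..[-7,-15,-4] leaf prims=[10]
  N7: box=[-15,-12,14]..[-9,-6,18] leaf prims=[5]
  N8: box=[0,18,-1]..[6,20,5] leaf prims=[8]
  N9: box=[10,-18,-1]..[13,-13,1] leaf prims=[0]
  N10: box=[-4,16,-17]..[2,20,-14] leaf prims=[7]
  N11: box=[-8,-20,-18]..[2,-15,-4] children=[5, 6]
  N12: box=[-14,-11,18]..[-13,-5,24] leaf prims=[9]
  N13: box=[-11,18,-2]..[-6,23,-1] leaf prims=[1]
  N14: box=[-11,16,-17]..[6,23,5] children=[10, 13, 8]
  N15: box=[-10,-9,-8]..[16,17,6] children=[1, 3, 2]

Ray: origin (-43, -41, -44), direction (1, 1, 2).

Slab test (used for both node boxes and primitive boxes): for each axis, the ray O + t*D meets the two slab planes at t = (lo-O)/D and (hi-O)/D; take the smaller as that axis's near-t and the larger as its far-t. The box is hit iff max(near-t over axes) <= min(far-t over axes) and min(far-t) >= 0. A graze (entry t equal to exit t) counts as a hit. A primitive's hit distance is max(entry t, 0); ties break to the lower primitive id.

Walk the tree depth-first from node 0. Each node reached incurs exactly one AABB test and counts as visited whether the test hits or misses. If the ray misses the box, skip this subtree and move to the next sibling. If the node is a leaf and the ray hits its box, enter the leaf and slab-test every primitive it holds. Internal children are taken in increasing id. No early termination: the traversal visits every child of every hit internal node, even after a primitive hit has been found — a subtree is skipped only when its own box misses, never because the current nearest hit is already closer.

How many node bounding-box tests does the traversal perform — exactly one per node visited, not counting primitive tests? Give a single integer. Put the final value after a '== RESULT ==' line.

Walk:
N0 x:[28,59] y:[21,64] z:[13,34] -> hit [28,34], descend [4, 11, 14, 15]
  N4 x:[28,56] y:[23,36] z:[43/2,34] -> hit [28,34], descend [7, 9, 12]
    N7 x:[28,34] y:[29,35] z:[29,31] -> hit [29,31] leaf, test {P5@t=29}
    N9 x:[53,56] y:[23,28] z:[43/2,45/2] -> miss, prune
    N12 x:[29,30] y:[30,36] z:[31,34] -> miss, prune
  N11 x:[35,45] y:[21,26] z:[13,20] -> miss, prune
  N14 x:[32,49] y:[57,64] z:[27/2,49/2] -> miss, prune
  N15 x:[33,59] y:[32,58] z:[18,25] -> miss, prune

8 AABB tests over nodes [0, 4, 7, 9, 12, 11, 14, 15]; 1 leaf entered; closest P5.

== RESULT ==
8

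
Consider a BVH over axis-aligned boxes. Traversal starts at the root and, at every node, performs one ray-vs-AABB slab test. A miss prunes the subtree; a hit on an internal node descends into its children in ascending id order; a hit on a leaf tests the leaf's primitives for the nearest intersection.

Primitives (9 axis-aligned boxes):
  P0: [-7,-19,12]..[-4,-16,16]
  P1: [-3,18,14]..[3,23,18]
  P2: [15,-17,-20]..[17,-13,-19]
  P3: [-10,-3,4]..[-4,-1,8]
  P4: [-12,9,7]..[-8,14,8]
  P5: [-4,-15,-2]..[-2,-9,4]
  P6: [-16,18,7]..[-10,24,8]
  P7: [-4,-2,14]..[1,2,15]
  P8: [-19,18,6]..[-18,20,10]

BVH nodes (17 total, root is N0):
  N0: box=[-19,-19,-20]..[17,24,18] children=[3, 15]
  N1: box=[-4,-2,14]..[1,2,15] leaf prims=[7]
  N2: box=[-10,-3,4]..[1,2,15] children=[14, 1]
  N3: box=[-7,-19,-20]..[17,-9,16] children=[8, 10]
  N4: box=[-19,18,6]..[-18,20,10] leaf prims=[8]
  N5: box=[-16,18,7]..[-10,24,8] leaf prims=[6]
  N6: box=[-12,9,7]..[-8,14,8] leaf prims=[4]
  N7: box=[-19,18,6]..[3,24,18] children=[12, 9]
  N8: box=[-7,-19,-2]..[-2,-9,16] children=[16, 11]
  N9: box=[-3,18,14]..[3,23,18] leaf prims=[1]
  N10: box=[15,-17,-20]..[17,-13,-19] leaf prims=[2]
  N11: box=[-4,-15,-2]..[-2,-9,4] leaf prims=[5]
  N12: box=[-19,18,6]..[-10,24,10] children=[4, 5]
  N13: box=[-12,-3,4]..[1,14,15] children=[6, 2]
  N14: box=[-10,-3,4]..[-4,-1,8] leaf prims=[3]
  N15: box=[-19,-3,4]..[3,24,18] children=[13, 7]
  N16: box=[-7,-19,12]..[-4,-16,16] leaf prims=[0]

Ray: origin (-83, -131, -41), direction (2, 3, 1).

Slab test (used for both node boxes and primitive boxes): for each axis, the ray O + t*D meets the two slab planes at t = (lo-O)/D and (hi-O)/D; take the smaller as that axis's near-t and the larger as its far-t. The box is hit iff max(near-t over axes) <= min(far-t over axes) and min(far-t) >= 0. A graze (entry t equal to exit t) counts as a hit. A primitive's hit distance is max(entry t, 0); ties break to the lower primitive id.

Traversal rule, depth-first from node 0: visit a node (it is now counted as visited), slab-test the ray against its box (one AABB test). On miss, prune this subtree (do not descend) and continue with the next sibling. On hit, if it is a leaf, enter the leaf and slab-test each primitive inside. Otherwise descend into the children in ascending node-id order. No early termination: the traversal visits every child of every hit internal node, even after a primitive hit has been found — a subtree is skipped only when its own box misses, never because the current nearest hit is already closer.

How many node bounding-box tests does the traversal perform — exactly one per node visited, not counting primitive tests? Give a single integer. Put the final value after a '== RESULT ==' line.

Walk:
N0 x:[32,50] y:[112/3,155/3] z:[21,59] -> hit [112/3,50], descend [3, 15]
  N3 x:[38,50] y:[112/3,122/3] z:[21,57] -> hit [38,122/3], descend [8, 10]
    N8 x:[38,81/2] y:[112/3,122/3] z:[39,57] -> hit [39,81/2], descend [11, 16]
      N11 x:[79/2,81/2] y:[116/3,122/3] z:[39,45] -> hit [79/2,81/2] leaf, test {P5@t=79/2}
      N16 x:[38,79/2] y:[112/3,115/3] z:[53,57] -> miss, prune
    N10 x:[49,50] y:[38,118/3] z:[21,22] -> miss, prune
  N15 x:[32,43] y:[128/3,155/3] z:[45,59] -> miss, prune

Summary -> nodes [0, 3, 8, 11, 16, 10, 15]; box-tests=7; leaf-entries=1; first=P5

== RESULT ==
7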